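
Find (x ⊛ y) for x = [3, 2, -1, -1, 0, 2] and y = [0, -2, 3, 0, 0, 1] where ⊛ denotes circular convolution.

(x ⊛ y)[n] = Σ(m=0 to 5) x[m] · y[(n-m) mod 6]

Computing each output sample:
(x ⊛ y)[0] = -2
(x ⊛ y)[1] = -1
(x ⊛ y)[2] = 4
(x ⊛ y)[3] = 8
(x ⊛ y)[4] = 1
(x ⊛ y)[5] = 0

x ⊛ y = [-2, -1, 4, 8, 1, 0]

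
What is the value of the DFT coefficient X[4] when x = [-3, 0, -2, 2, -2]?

X[4] = Σ(n=0 to 4) x[n] · ω_5^(4n) where ω_5 = e^(-2πi/5)
= (-3)·ω_5^0 + (0)·ω_5^4 + (-2)·ω_5^8 + (2)·ω_5^12 + (-2)·ω_5^16

X[4] = -3.6180-0.4490i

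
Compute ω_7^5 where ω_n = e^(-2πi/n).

ω_7^5 = e^(-2πi·5/7)
= cos(-2π·5/7) + i·sin(-2π·5/7)
= cos(-10π/7) + i·sin(-10π/7)

ω_7^5 = cos(-10π/7) + i·sin(-10π/7) = -0.2225+0.9749i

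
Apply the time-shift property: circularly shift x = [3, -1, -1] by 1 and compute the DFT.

Time shift by 1: X_shifted[k] = ω_3^(1k) · X[k]
Shifted x = [-1, 3, -1]

DFT(x[n-1]) = [1, -2.0000-3.4641i, -2.0000+3.4641i]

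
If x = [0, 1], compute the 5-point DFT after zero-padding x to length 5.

Original 2-point DFT: [1, -1]
Zero-padded 5-point DFT provides frequency interpolation.

DFT_5([x, 0, ...]) = [1, 0.3090-0.9511i, -0.8090-0.5878i, -0.8090+0.5878i, 0.3090+0.9511i]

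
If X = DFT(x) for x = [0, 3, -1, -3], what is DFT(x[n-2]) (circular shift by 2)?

Time shift by 2: X_shifted[k] = ω_4^(2k) · X[k]
Shifted x = [-1, -3, 0, 3]

DFT(x[n-2]) = [-1, -1+6i, -1, -1-6i]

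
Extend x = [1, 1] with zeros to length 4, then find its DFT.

Original 2-point DFT: [2, 0]
Zero-padded 4-point DFT provides frequency interpolation.

DFT_4([x, 0, ...]) = [2, 1-1i, 0, 1+1i]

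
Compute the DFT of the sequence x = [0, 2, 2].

X[k] = Σ(n=0 to 2) x[n] · ω_3^(nk)
where ω_3 = e^(-2πi/3)

Computing each X[k]:
X[0] = 4
X[1] = -2
X[2] = -2

X = [4, -2, -2]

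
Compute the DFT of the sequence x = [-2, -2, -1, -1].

X[k] = Σ(n=0 to 3) x[n] · ω_4^(nk)
where ω_4 = e^(-2πi/4)

Computing each X[k]:
X[0] = -6
X[1] = -1+1i
X[2] = 0
X[3] = -1-1i

X = [-6, -1+1i, 0, -1-1i]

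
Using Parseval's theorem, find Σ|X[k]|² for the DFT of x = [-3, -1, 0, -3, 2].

Parseval: Σ|x[n]|² = (1/N)Σ|X[k]|², so Σ|X[k]|² = N·Σ|x[n]|² = 5·23.0000

Σ|X[k]|² = N·Σ|x[n]|² = 5·23.0000 = 115.0000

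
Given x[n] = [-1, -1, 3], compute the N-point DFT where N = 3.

X[k] = Σ(n=0 to 2) x[n] · ω_3^(nk)
where ω_3 = e^(-2πi/3)

Computing each X[k]:
X[0] = 1
X[1] = -2.0000+3.4641i
X[2] = -2.0000-3.4641i

X = [1, -2.0000+3.4641i, -2.0000-3.4641i]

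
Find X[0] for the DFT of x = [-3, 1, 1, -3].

X[0] = Σ(n=0 to 3) x[n] · ω_4^0 = Σ x[n]
= (-3) + (1) + (1) + (-3)

X[0] = -4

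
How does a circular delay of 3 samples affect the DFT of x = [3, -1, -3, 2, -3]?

Time shift by 3: X_shifted[k] = ω_5^(3k) · X[k]
Shifted x = [-3, 2, -3, 3, -1]

DFT(x[n-3]) = [-2, -2.6910+0.6735i, -3.8090-7.4697i, -3.8090+7.4697i, -2.6910-0.6735i]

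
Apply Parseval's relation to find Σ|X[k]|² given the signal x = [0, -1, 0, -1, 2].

Parseval: Σ|x[n]|² = (1/N)Σ|X[k]|², so Σ|X[k]|² = N·Σ|x[n]|² = 5·6.0000

Σ|X[k]|² = N·Σ|x[n]|² = 5·6.0000 = 30.0000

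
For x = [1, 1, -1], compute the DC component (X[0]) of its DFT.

X[0] = Σ(n=0 to 2) x[n] · ω_3^0 = Σ x[n]
= (1) + (1) + (-1)

X[0] = 1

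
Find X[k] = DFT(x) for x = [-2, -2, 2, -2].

X[k] = Σ(n=0 to 3) x[n] · ω_4^(nk)
where ω_4 = e^(-2πi/4)

Computing each X[k]:
X[0] = -4
X[1] = -4
X[2] = 4
X[3] = -4

X = [-4, -4, 4, -4]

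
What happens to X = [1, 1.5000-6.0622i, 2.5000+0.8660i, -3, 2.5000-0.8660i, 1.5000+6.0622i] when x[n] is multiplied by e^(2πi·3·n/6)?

Modulation property: DFT(ω_6^(-3n)·x[n]) = X[(k-3) mod 6], so circularly shift X by 3 positions.

X[k-3] = [-3, 2.5000-0.8660i, 1.5000+6.0622i, 1, 1.5000-6.0622i, 2.5000+0.8660i]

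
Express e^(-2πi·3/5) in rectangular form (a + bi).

ω_5^3 = e^(-2πi·3/5)
= cos(-2π·3/5) + i·sin(-2π·3/5)
= cos(-6π/5) + i·sin(-6π/5)

ω_5^3 = cos(-6π/5) + i·sin(-6π/5) = -0.8090+0.5878i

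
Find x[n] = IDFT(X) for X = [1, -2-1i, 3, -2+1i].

x[n] = (1/4) Σ(k=0 to 3) X[k] · e^(2πikn/4)

Computing each x[n]:
x[0] = 0
x[1] = 0
x[2] = 2
x[3] = -1

x = [0, 0, 2, -1]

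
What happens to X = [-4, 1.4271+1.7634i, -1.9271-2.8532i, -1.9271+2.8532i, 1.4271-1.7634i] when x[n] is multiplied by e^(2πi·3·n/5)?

Modulation property: DFT(ω_5^(-3n)·x[n]) = X[(k-3) mod 5], so circularly shift X by 3 positions.

X[k-3] = [-1.9271-2.8532i, -1.9271+2.8532i, 1.4271-1.7634i, -4, 1.4271+1.7634i]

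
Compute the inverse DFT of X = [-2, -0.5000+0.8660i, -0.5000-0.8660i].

x[n] = (1/3) Σ(k=0 to 2) X[k] · e^(2πikn/3)

Computing each x[n]:
x[0] = -1
x[1] = -1
x[2] = 0

x = [-1, -1, 0]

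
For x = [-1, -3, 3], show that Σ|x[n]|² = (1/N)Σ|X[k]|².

Time domain:
Σ|x[n]|² = |-1|² + |-3|² + |3|² = 19.0000

Frequency domain:
(1/3)Σ|X[k]|² = (1/3)(|-1|² + |-1.0000+5.1962i|² + |-1.0000-5.1962i|²) = (1/3)·57.0000 = 19.0000

Both sides agree, confirming Parseval's theorem.

Σ|x[n]|² = (1/N)Σ|X[k]|² = 19.0000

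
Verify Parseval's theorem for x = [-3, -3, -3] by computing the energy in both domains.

Time domain:
Σ|x[n]|² = |-3|² + |-3|² + |-3|² = 27.0000

Frequency domain:
(1/3)Σ|X[k]|² = (1/3)(|-9|² + |0|² + |0|²) = (1/3)·81.0000 = 27.0000

Both sides agree, confirming Parseval's theorem.

Σ|x[n]|² = (1/N)Σ|X[k]|² = 27.0000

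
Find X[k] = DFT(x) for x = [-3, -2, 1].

X[k] = Σ(n=0 to 2) x[n] · ω_3^(nk)
where ω_3 = e^(-2πi/3)

Computing each X[k]:
X[0] = -4
X[1] = -2.5000+2.5981i
X[2] = -2.5000-2.5981i

X = [-4, -2.5000+2.5981i, -2.5000-2.5981i]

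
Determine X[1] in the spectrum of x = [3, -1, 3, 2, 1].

X[1] = Σ(n=0 to 4) x[n] · ω_5^(1n) where ω_5 = e^(-2πi/5)
= (3)·ω_5^0 + (-1)·ω_5^1 + (3)·ω_5^2 + (2)·ω_5^3 + (1)·ω_5^4

X[1] = -1.0451+1.3143i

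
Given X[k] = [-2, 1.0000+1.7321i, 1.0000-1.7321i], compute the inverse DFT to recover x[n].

x[n] = (1/3) Σ(k=0 to 2) X[k] · e^(2πikn/3)

Computing each x[n]:
x[0] = 0
x[1] = -2
x[2] = 0

x = [0, -2, 0]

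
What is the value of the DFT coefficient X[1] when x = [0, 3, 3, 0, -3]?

X[1] = Σ(n=0 to 4) x[n] · ω_5^(1n) where ω_5 = e^(-2πi/5)
= (0)·ω_5^0 + (3)·ω_5^1 + (3)·ω_5^2 + (0)·ω_5^3 + (-3)·ω_5^4

X[1] = -2.4271-7.4697i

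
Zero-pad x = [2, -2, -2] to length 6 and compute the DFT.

Original 3-point DFT: [-2, 4, 4]
Zero-padded 6-point DFT provides frequency interpolation.

DFT_6([x, 0, ...]) = [-2, 2.0000+3.4641i, 4, 2, 4, 2.0000-3.4641i]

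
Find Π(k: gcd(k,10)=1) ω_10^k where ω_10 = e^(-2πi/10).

The primitive 10th roots of unity are ω_10^k for k coprime to 10: k ∈ {1, 3, 7, 9}
Their product equals the constant term of the cyclotomic polynomial Φ_10(x) up to sign.
For n ≥ 3, the product of all primitive nth roots of unity is 1. (For n=1 it is 1; for n=2 it is -1.)

1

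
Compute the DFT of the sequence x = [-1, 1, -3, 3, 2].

X[k] = Σ(n=0 to 4) x[n] · ω_5^(nk)
where ω_5 = e^(-2πi/5)

Computing each X[k]:
X[0] = 2
X[1] = -0.0729+4.4778i
X[2] = -3.4271-5.1186i
X[3] = -3.4271+5.1186i
X[4] = -0.0729-4.4778i

X = [2, -0.0729+4.4778i, -3.4271-5.1186i, -3.4271+5.1186i, -0.0729-4.4778i]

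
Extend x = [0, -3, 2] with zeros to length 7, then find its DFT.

Original 3-point DFT: [-1, 0.5000+4.3301i, 0.5000-4.3301i]
Zero-padded 7-point DFT provides frequency interpolation.

DFT_7([x, 0, ...]) = [-1, -2.3155+0.3956i, -1.1344+3.7926i, 3.9499+2.8653i, 3.9499-2.8653i, -1.1344-3.7926i, -2.3155-0.3956i]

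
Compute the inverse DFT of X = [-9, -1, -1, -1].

x[n] = (1/4) Σ(k=0 to 3) X[k] · e^(2πikn/4)

Computing each x[n]:
x[0] = -3
x[1] = -2
x[2] = -2
x[3] = -2

x = [-3, -2, -2, -2]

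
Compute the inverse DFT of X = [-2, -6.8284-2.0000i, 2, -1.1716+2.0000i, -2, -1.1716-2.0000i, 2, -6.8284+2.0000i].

x[n] = (1/8) Σ(k=0 to 7) X[k] · e^(2πikn/8)

Computing each x[n]:
x[0] = -2
x[1] = -1
x[2] = 0
x[3] = 1
x[4] = 2
x[5] = 1
x[6] = -2
x[7] = -1

x = [-2, -1, 0, 1, 2, 1, -2, -1]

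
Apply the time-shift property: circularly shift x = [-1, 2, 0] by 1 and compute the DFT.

Time shift by 1: X_shifted[k] = ω_3^(1k) · X[k]
Shifted x = [0, -1, 2]

DFT(x[n-1]) = [1, -0.5000+2.5981i, -0.5000-2.5981i]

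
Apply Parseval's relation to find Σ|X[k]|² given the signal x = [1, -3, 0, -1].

Parseval: Σ|x[n]|² = (1/N)Σ|X[k]|², so Σ|X[k]|² = N·Σ|x[n]|² = 4·11.0000

Σ|X[k]|² = N·Σ|x[n]|² = 4·11.0000 = 44.0000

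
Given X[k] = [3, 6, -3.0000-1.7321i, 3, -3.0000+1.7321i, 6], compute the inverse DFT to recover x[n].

x[n] = (1/6) Σ(k=0 to 5) X[k] · e^(2πikn/6)

Computing each x[n]:
x[0] = 2
x[1] = 2
x[2] = 0
x[3] = -3
x[4] = 1
x[5] = 1

x = [2, 2, 0, -3, 1, 1]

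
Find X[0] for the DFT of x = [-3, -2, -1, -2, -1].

X[0] = Σ(n=0 to 4) x[n] · ω_5^0 = Σ x[n]
= (-3) + (-2) + (-1) + (-2) + (-1)

X[0] = -9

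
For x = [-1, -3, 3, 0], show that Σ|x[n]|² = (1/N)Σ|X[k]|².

Time domain:
Σ|x[n]|² = |-1|² + |-3|² + |3|² + |0|² = 19.0000

Frequency domain:
(1/4)Σ|X[k]|² = (1/4)(|-1|² + |-4+3i|² + |5|² + |-4-3i|²) = (1/4)·76.0000 = 19.0000

Both sides agree, confirming Parseval's theorem.

Σ|x[n]|² = (1/N)Σ|X[k]|² = 19.0000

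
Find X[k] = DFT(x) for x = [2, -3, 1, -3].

X[k] = Σ(n=0 to 3) x[n] · ω_4^(nk)
where ω_4 = e^(-2πi/4)

Computing each X[k]:
X[0] = -3
X[1] = 1
X[2] = 9
X[3] = 1

X = [-3, 1, 9, 1]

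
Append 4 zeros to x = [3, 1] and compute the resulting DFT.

Original 2-point DFT: [4, 2]
Zero-padded 6-point DFT provides frequency interpolation.

DFT_6([x, 0, ...]) = [4, 3.5000-0.8660i, 2.5000-0.8660i, 2, 2.5000+0.8660i, 3.5000+0.8660i]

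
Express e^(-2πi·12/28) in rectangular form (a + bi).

ω_28^12 = e^(-2πi·12/28)
= cos(-2π·12/28) + i·sin(-2π·12/28)
= cos(-24π/28) + i·sin(-24π/28)

ω_28^12 = cos(-24π/28) + i·sin(-24π/28) = -0.9010-0.4339i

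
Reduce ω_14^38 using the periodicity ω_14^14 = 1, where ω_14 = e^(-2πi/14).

Since ω_14^14 = 1, powers reduce modulo 14.
38 mod 14 = 10
So ω_14^38 = ω_14^10 = e^(-2πi·10/14)

ω_14^38 = ω_14^10 = -0.2225+0.9749i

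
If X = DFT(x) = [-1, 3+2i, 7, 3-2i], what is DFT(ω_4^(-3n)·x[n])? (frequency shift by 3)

Modulation property: DFT(ω_4^(-3n)·x[n]) = X[(k-3) mod 4], so circularly shift X by 3 positions.

X[k-3] = [3+2i, 7, 3-2i, -1]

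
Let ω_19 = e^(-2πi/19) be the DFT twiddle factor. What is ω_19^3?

ω_19^3 = e^(-2πi·3/19)
= cos(-2π·3/19) + i·sin(-2π·3/19)
= cos(-6π/19) + i·sin(-6π/19)

ω_19^3 = cos(-6π/19) + i·sin(-6π/19) = 0.5469-0.8372i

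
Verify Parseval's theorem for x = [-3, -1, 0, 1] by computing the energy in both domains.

Time domain:
Σ|x[n]|² = |-3|² + |-1|² + |0|² + |1|² = 11.0000

Frequency domain:
(1/4)Σ|X[k]|² = (1/4)(|-3|² + |-3+2i|² + |-3|² + |-3-2i|²) = (1/4)·44.0000 = 11.0000

Both sides agree, confirming Parseval's theorem.

Σ|x[n]|² = (1/N)Σ|X[k]|² = 11.0000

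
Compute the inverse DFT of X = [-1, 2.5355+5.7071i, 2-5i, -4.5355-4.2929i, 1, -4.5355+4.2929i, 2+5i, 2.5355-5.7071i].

x[n] = (1/8) Σ(k=0 to 7) X[k] · e^(2πikn/8)

Computing each x[n]:
x[0] = 0
x[1] = 2
x[2] = -3
x[3] = -3
x[4] = 1
x[5] = 0
x[6] = 2
x[7] = 0

x = [0, 2, -3, -3, 1, 0, 2, 0]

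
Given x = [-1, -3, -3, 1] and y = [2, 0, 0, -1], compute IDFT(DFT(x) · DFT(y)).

(x ⊛ y)[n] = Σ(m=0 to 3) x[m] · y[(n-m) mod 4]

Computing each output sample:
(x ⊛ y)[0] = 1
(x ⊛ y)[1] = -3
(x ⊛ y)[2] = -7
(x ⊛ y)[3] = 3

x ⊛ y = [1, -3, -7, 3]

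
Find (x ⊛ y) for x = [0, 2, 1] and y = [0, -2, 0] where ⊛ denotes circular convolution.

(x ⊛ y)[n] = Σ(m=0 to 2) x[m] · y[(n-m) mod 3]

Computing each output sample:
(x ⊛ y)[0] = -2
(x ⊛ y)[1] = 0
(x ⊛ y)[2] = -4

x ⊛ y = [-2, 0, -4]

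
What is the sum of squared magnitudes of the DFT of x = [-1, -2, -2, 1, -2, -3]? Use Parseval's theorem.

Parseval: Σ|x[n]|² = (1/N)Σ|X[k]|², so Σ|X[k]|² = N·Σ|x[n]|² = 6·23.0000

Σ|X[k]|² = N·Σ|x[n]|² = 6·23.0000 = 138.0000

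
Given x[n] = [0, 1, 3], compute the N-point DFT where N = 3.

X[k] = Σ(n=0 to 2) x[n] · ω_3^(nk)
where ω_3 = e^(-2πi/3)

Computing each X[k]:
X[0] = 4
X[1] = -2.0000+1.7321i
X[2] = -2.0000-1.7321i

X = [4, -2.0000+1.7321i, -2.0000-1.7321i]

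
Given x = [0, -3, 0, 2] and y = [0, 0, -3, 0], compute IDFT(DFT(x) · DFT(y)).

(x ⊛ y)[n] = Σ(m=0 to 3) x[m] · y[(n-m) mod 4]

Computing each output sample:
(x ⊛ y)[0] = 0
(x ⊛ y)[1] = -6
(x ⊛ y)[2] = 0
(x ⊛ y)[3] = 9

x ⊛ y = [0, -6, 0, 9]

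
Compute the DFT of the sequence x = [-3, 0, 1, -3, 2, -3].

X[k] = Σ(n=0 to 5) x[n] · ω_6^(nk)
where ω_6 = e^(-2πi/6)

Computing each X[k]:
X[0] = -6
X[1] = -3.0000-1.7321i
X[2] = -6.0000-3.4641i
X[3] = 6
X[4] = -6.0000+3.4641i
X[5] = -3.0000+1.7321i

X = [-6, -3.0000-1.7321i, -6.0000-3.4641i, 6, -6.0000+3.4641i, -3.0000+1.7321i]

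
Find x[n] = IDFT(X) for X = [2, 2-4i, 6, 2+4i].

x[n] = (1/4) Σ(k=0 to 3) X[k] · e^(2πikn/4)

Computing each x[n]:
x[0] = 3
x[1] = 1
x[2] = 1
x[3] = -3

x = [3, 1, 1, -3]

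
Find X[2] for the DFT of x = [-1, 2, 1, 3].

X[2] = Σ(n=0 to 3) x[n] · ω_4^(2n) where ω_4 = e^(-2πi/4)
= (-1)·ω_4^0 + (2)·ω_4^2 + (1)·ω_4^4 + (3)·ω_4^6

X[2] = -5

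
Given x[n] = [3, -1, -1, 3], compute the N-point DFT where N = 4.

X[k] = Σ(n=0 to 3) x[n] · ω_4^(nk)
where ω_4 = e^(-2πi/4)

Computing each X[k]:
X[0] = 4
X[1] = 4+4i
X[2] = 0
X[3] = 4-4i

X = [4, 4+4i, 0, 4-4i]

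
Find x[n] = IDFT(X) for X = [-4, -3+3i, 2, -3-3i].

x[n] = (1/4) Σ(k=0 to 3) X[k] · e^(2πikn/4)

Computing each x[n]:
x[0] = -2
x[1] = -3
x[2] = 1
x[3] = 0

x = [-2, -3, 1, 0]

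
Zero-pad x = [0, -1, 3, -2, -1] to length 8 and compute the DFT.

Original 5-point DFT: [-1, -1.4271-2.9389i, 1.9271+4.7553i, 1.9271-4.7553i, -1.4271+2.9389i]
Zero-padded 8-point DFT provides frequency interpolation.

DFT_8([x, 0, ...]) = [-1, 1.7071-0.8787i, -4-1i, 0.2929+5.1213i, 5, 0.2929-5.1213i, -4+1i, 1.7071+0.8787i]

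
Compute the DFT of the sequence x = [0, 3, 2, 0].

X[k] = Σ(n=0 to 3) x[n] · ω_4^(nk)
where ω_4 = e^(-2πi/4)

Computing each X[k]:
X[0] = 5
X[1] = -2-3i
X[2] = -1
X[3] = -2+3i

X = [5, -2-3i, -1, -2+3i]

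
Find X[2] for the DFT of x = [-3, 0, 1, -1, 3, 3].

X[2] = Σ(n=0 to 5) x[n] · ω_6^(2n) where ω_6 = e^(-2πi/6)
= (-3)·ω_6^0 + (0)·ω_6^2 + (1)·ω_6^4 + (-1)·ω_6^6 + (3)·ω_6^8 + (3)·ω_6^10

X[2] = -7.5000+0.8660i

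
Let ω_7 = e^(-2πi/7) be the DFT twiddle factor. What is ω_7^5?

ω_7^5 = e^(-2πi·5/7)
= cos(-2π·5/7) + i·sin(-2π·5/7)
= cos(-10π/7) + i·sin(-10π/7)

ω_7^5 = cos(-10π/7) + i·sin(-10π/7) = -0.2225+0.9749i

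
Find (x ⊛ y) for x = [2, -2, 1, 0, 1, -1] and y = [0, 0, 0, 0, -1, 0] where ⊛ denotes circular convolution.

(x ⊛ y)[n] = Σ(m=0 to 5) x[m] · y[(n-m) mod 6]

Computing each output sample:
(x ⊛ y)[0] = -1
(x ⊛ y)[1] = 0
(x ⊛ y)[2] = -1
(x ⊛ y)[3] = 1
(x ⊛ y)[4] = -2
(x ⊛ y)[5] = 2

x ⊛ y = [-1, 0, -1, 1, -2, 2]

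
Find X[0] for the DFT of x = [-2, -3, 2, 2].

X[0] = Σ(n=0 to 3) x[n] · ω_4^0 = Σ x[n]
= (-2) + (-3) + (2) + (2)

X[0] = -1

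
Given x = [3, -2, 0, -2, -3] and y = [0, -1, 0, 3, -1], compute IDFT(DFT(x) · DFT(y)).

(x ⊛ y)[n] = Σ(m=0 to 4) x[m] · y[(n-m) mod 5]

Computing each output sample:
(x ⊛ y)[0] = 5
(x ⊛ y)[1] = -9
(x ⊛ y)[2] = -5
(x ⊛ y)[3] = 12
(x ⊛ y)[4] = -7

x ⊛ y = [5, -9, -5, 12, -7]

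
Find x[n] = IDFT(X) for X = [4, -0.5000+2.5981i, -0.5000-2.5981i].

x[n] = (1/3) Σ(k=0 to 2) X[k] · e^(2πikn/3)

Computing each x[n]:
x[0] = 1
x[1] = 0
x[2] = 3

x = [1, 0, 3]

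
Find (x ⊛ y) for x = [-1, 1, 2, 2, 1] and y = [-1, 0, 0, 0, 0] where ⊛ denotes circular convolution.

(x ⊛ y)[n] = Σ(m=0 to 4) x[m] · y[(n-m) mod 5]

Computing each output sample:
(x ⊛ y)[0] = 1
(x ⊛ y)[1] = -1
(x ⊛ y)[2] = -2
(x ⊛ y)[3] = -2
(x ⊛ y)[4] = -1

x ⊛ y = [1, -1, -2, -2, -1]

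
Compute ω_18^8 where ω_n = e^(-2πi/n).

ω_18^8 = e^(-2πi·8/18)
= cos(-2π·8/18) + i·sin(-2π·8/18)
= cos(-16π/18) + i·sin(-16π/18)

ω_18^8 = cos(-16π/18) + i·sin(-16π/18) = -0.9397-0.3420i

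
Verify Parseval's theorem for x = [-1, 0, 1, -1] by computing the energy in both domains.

Time domain:
Σ|x[n]|² = |-1|² + |0|² + |1|² + |-1|² = 3.0000

Frequency domain:
(1/4)Σ|X[k]|² = (1/4)(|-1|² + |-2-1i|² + |1|² + |-2+1i|²) = (1/4)·12.0000 = 3.0000

Both sides agree, confirming Parseval's theorem.

Σ|x[n]|² = (1/N)Σ|X[k]|² = 3.0000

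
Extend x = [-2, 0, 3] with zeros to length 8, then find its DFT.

Original 3-point DFT: [1, -3.5000+2.5981i, -3.5000-2.5981i]
Zero-padded 8-point DFT provides frequency interpolation.

DFT_8([x, 0, ...]) = [1, -2-3i, -5, -2+3i, 1, -2-3i, -5, -2+3i]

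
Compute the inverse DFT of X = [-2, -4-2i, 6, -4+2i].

x[n] = (1/4) Σ(k=0 to 3) X[k] · e^(2πikn/4)

Computing each x[n]:
x[0] = -1
x[1] = -1
x[2] = 3
x[3] = -3

x = [-1, -1, 3, -3]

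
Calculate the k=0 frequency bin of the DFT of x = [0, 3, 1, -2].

X[0] = Σ(n=0 to 3) x[n] · ω_4^0 = Σ x[n]
= (0) + (3) + (1) + (-2)

X[0] = 2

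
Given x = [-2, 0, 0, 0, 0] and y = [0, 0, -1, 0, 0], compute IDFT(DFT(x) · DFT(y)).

(x ⊛ y)[n] = Σ(m=0 to 4) x[m] · y[(n-m) mod 5]

Computing each output sample:
(x ⊛ y)[0] = 0
(x ⊛ y)[1] = 0
(x ⊛ y)[2] = 2
(x ⊛ y)[3] = 0
(x ⊛ y)[4] = 0

x ⊛ y = [0, 0, 2, 0, 0]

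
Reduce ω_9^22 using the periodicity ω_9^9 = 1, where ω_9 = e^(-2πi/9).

Since ω_9^9 = 1, powers reduce modulo 9.
22 mod 9 = 4
So ω_9^22 = ω_9^4 = e^(-2πi·4/9)

ω_9^22 = ω_9^4 = -0.9397-0.3420i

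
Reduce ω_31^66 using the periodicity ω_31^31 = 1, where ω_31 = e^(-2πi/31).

Since ω_31^31 = 1, powers reduce modulo 31.
66 mod 31 = 4
So ω_31^66 = ω_31^4 = e^(-2πi·4/31)

ω_31^66 = ω_31^4 = 0.6890-0.7248i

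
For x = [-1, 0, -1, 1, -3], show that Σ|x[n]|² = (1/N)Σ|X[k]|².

Time domain:
Σ|x[n]|² = |-1|² + |0|² + |-1|² + |1|² + |-3|² = 12.0000

Frequency domain:
(1/5)Σ|X[k]|² = (1/5)(|-4|² + |-1.9271-1.6776i|² + |1.4271-3.6655i|² + |1.4271+3.6655i|² + |-1.9271+1.6776i|²) = (1/5)·60.0000 = 12.0000

Both sides agree, confirming Parseval's theorem.

Σ|x[n]|² = (1/N)Σ|X[k]|² = 12.0000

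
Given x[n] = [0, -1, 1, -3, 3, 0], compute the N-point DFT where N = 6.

X[k] = Σ(n=0 to 5) x[n] · ω_6^(nk)
where ω_6 = e^(-2πi/6)

Computing each X[k]:
X[0] = 0
X[1] = 0.5000+2.5981i
X[2] = -4.5000-0.8660i
X[3] = 8
X[4] = -4.5000+0.8660i
X[5] = 0.5000-2.5981i

X = [0, 0.5000+2.5981i, -4.5000-0.8660i, 8, -4.5000+0.8660i, 0.5000-2.5981i]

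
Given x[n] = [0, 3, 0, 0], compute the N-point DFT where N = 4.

X[k] = Σ(n=0 to 3) x[n] · ω_4^(nk)
where ω_4 = e^(-2πi/4)

Computing each X[k]:
X[0] = 3
X[1] = -3i
X[2] = -3
X[3] = 3i

X = [3, -3i, -3, 3i]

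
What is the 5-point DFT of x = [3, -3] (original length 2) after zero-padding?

Original 2-point DFT: [0, 6]
Zero-padded 5-point DFT provides frequency interpolation.

DFT_5([x, 0, ...]) = [0, 2.0729+2.8532i, 5.4271+1.7634i, 5.4271-1.7634i, 2.0729-2.8532i]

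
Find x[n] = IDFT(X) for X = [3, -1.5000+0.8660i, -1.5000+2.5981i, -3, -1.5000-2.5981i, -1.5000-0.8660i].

x[n] = (1/6) Σ(k=0 to 5) X[k] · e^(2πikn/6)

Computing each x[n]:
x[0] = -1
x[1] = 0
x[2] = 1
x[3] = 1
x[4] = 0
x[5] = 2

x = [-1, 0, 1, 1, 0, 2]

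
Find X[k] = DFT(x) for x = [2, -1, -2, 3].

X[k] = Σ(n=0 to 3) x[n] · ω_4^(nk)
where ω_4 = e^(-2πi/4)

Computing each X[k]:
X[0] = 2
X[1] = 4+4i
X[2] = -2
X[3] = 4-4i

X = [2, 4+4i, -2, 4-4i]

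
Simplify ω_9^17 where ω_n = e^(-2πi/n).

Since ω_9^9 = 1, powers reduce modulo 9.
17 mod 9 = 8
So ω_9^17 = ω_9^8 = e^(-2πi·8/9)

ω_9^17 = ω_9^8 = 0.7660+0.6428i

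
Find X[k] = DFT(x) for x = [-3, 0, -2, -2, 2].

X[k] = Σ(n=0 to 4) x[n] · ω_5^(nk)
where ω_5 = e^(-2πi/5)

Computing each X[k]:
X[0] = -5
X[1] = 0.8541+1.9021i
X[2] = -5.8541+1.1756i
X[3] = -5.8541-1.1756i
X[4] = 0.8541-1.9021i

X = [-5, 0.8541+1.9021i, -5.8541+1.1756i, -5.8541-1.1756i, 0.8541-1.9021i]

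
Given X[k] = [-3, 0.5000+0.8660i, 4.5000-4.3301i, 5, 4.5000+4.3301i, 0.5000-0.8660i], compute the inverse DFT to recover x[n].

x[n] = (1/6) Σ(k=0 to 5) X[k] · e^(2πikn/6)

Computing each x[n]:
x[0] = 2
x[1] = -1
x[2] = -2
x[3] = 0
x[4] = 1
x[5] = -3

x = [2, -1, -2, 0, 1, -3]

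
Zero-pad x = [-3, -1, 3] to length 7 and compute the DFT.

Original 3-point DFT: [-1, -4.0000+3.4641i, -4.0000-3.4641i]
Zero-padded 7-point DFT provides frequency interpolation.

DFT_7([x, 0, ...]) = [-1, -4.2911-2.1430i, -5.4804+2.2766i, -0.2286+2.7794i, -0.2286-2.7794i, -5.4804-2.2766i, -4.2911+2.1430i]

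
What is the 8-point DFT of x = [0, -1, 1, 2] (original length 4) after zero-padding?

Original 4-point DFT: [2, -1+3i, 0, -1-3i]
Zero-padded 8-point DFT provides frequency interpolation.

DFT_8([x, 0, ...]) = [2, -2.1213-1.7071i, -1+3i, 2.1213+0.2929i, 0, 2.1213-0.2929i, -1-3i, -2.1213+1.7071i]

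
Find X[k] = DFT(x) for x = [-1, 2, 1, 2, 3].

X[k] = Σ(n=0 to 4) x[n] · ω_5^(nk)
where ω_5 = e^(-2πi/5)

Computing each X[k]:
X[0] = 7
X[1] = -1.8820+1.5388i
X[2] = -4.1180-0.3633i
X[3] = -4.1180+0.3633i
X[4] = -1.8820-1.5388i

X = [7, -1.8820+1.5388i, -4.1180-0.3633i, -4.1180+0.3633i, -1.8820-1.5388i]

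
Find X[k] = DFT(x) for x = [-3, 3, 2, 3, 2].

X[k] = Σ(n=0 to 4) x[n] · ω_5^(nk)
where ω_5 = e^(-2πi/5)

Computing each X[k]:
X[0] = 7
X[1] = -5.5000-0.3633i
X[2] = -5.5000-1.5388i
X[3] = -5.5000+1.5388i
X[4] = -5.5000+0.3633i

X = [7, -5.5000-0.3633i, -5.5000-1.5388i, -5.5000+1.5388i, -5.5000+0.3633i]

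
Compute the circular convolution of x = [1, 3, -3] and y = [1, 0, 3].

(x ⊛ y)[n] = Σ(m=0 to 2) x[m] · y[(n-m) mod 3]

Computing each output sample:
(x ⊛ y)[0] = 10
(x ⊛ y)[1] = -6
(x ⊛ y)[2] = 0

x ⊛ y = [10, -6, 0]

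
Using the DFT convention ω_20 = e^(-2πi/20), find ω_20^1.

ω_20^1 = e^(-2πi·1/20)
= cos(-2π·1/20) + i·sin(-2π·1/20)
= cos(-2π/20) + i·sin(-2π/20)

ω_20^1 = cos(-2π/20) + i·sin(-2π/20) = 0.9511-0.3090i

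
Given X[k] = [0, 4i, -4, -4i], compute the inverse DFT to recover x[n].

x[n] = (1/4) Σ(k=0 to 3) X[k] · e^(2πikn/4)

Computing each x[n]:
x[0] = -1
x[1] = -1
x[2] = -1
x[3] = 3

x = [-1, -1, -1, 3]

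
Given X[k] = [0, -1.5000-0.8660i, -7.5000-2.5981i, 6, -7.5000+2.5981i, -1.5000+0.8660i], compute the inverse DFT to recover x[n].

x[n] = (1/6) Σ(k=0 to 5) X[k] · e^(2πikn/6)

Computing each x[n]:
x[0] = -2
x[1] = 1
x[2] = 2
x[3] = -3
x[4] = 3
x[5] = -1

x = [-2, 1, 2, -3, 3, -1]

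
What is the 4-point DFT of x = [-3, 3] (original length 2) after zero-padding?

Original 2-point DFT: [0, -6]
Zero-padded 4-point DFT provides frequency interpolation.

DFT_4([x, 0, ...]) = [0, -3-3i, -6, -3+3i]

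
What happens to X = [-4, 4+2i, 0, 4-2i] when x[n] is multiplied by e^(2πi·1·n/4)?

Modulation property: DFT(ω_4^(-1n)·x[n]) = X[(k-1) mod 4], so circularly shift X by 1 positions.

X[k-1] = [4-2i, -4, 4+2i, 0]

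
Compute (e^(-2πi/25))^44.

Since ω_25^25 = 1, powers reduce modulo 25.
44 mod 25 = 19
So ω_25^44 = ω_25^19 = e^(-2πi·19/25)

ω_25^44 = ω_25^19 = 0.0628+0.9980i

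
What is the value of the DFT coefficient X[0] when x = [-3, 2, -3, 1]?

X[0] = Σ(n=0 to 3) x[n] · ω_4^0 = Σ x[n]
= (-3) + (2) + (-3) + (1)

X[0] = -3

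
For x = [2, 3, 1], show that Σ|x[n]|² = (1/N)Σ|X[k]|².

Time domain:
Σ|x[n]|² = |2|² + |3|² + |1|² = 14.0000

Frequency domain:
(1/3)Σ|X[k]|² = (1/3)(|6|² + |-1.7321i|² + |1.7321i|²) = (1/3)·42.0000 = 14.0000

Both sides agree, confirming Parseval's theorem.

Σ|x[n]|² = (1/N)Σ|X[k]|² = 14.0000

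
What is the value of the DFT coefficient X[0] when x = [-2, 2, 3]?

X[0] = Σ(n=0 to 2) x[n] · ω_3^0 = Σ x[n]
= (-2) + (2) + (3)

X[0] = 3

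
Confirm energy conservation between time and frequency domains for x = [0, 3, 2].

Time domain:
Σ|x[n]|² = |0|² + |3|² + |2|² = 13.0000

Frequency domain:
(1/3)Σ|X[k]|² = (1/3)(|5|² + |-2.5000-0.8660i|² + |-2.5000+0.8660i|²) = (1/3)·39.0000 = 13.0000

Both sides agree, confirming Parseval's theorem.

Σ|x[n]|² = (1/N)Σ|X[k]|² = 13.0000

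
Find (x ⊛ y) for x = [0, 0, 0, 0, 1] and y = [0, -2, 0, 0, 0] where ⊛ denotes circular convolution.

(x ⊛ y)[n] = Σ(m=0 to 4) x[m] · y[(n-m) mod 5]

Computing each output sample:
(x ⊛ y)[0] = -2
(x ⊛ y)[1] = 0
(x ⊛ y)[2] = 0
(x ⊛ y)[3] = 0
(x ⊛ y)[4] = 0

x ⊛ y = [-2, 0, 0, 0, 0]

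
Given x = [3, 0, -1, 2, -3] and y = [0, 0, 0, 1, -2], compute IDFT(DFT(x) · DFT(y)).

(x ⊛ y)[n] = Σ(m=0 to 4) x[m] · y[(n-m) mod 5]

Computing each output sample:
(x ⊛ y)[0] = -1
(x ⊛ y)[1] = 4
(x ⊛ y)[2] = -7
(x ⊛ y)[3] = 9
(x ⊛ y)[4] = -6

x ⊛ y = [-1, 4, -7, 9, -6]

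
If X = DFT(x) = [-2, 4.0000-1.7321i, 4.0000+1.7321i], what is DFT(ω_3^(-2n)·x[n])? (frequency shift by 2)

Modulation property: DFT(ω_3^(-2n)·x[n]) = X[(k-2) mod 3], so circularly shift X by 2 positions.

X[k-2] = [4.0000-1.7321i, 4.0000+1.7321i, -2]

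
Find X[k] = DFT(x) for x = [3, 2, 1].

X[k] = Σ(n=0 to 2) x[n] · ω_3^(nk)
where ω_3 = e^(-2πi/3)

Computing each X[k]:
X[0] = 6
X[1] = 1.5000-0.8660i
X[2] = 1.5000+0.8660i

X = [6, 1.5000-0.8660i, 1.5000+0.8660i]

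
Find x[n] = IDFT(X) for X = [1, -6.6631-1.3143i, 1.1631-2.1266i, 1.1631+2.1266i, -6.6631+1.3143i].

x[n] = (1/5) Σ(k=0 to 4) X[k] · e^(2πikn/5)

Computing each x[n]:
x[0] = -2
x[1] = 0
x[2] = 2
x[3] = 3
x[4] = -2

x = [-2, 0, 2, 3, -2]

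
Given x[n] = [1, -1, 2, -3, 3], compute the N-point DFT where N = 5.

X[k] = Σ(n=0 to 4) x[n] · ω_5^(nk)
where ω_5 = e^(-2πi/5)

Computing each X[k]:
X[0] = 2
X[1] = 2.4271+0.8653i
X[2] = -0.9271+7.1064i
X[3] = -0.9271-7.1064i
X[4] = 2.4271-0.8653i

X = [2, 2.4271+0.8653i, -0.9271+7.1064i, -0.9271-7.1064i, 2.4271-0.8653i]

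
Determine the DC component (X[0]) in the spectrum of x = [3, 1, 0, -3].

X[0] = Σ(n=0 to 3) x[n] · ω_4^0 = Σ x[n]
= (3) + (1) + (0) + (-3)

X[0] = 1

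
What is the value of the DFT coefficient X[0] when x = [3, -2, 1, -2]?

X[0] = Σ(n=0 to 3) x[n] · ω_4^0 = Σ x[n]
= (3) + (-2) + (1) + (-2)

X[0] = 0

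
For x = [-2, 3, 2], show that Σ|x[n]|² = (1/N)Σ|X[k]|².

Time domain:
Σ|x[n]|² = |-2|² + |3|² + |2|² = 17.0000

Frequency domain:
(1/3)Σ|X[k]|² = (1/3)(|3|² + |-4.5000-0.8660i|² + |-4.5000+0.8660i|²) = (1/3)·51.0000 = 17.0000

Both sides agree, confirming Parseval's theorem.

Σ|x[n]|² = (1/N)Σ|X[k]|² = 17.0000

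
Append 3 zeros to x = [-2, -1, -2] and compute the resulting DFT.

Original 3-point DFT: [-5, -0.5000-0.8660i, -0.5000+0.8660i]
Zero-padded 6-point DFT provides frequency interpolation.

DFT_6([x, 0, ...]) = [-5, -1.5000+2.5981i, -0.5000-0.8660i, -3, -0.5000+0.8660i, -1.5000-2.5981i]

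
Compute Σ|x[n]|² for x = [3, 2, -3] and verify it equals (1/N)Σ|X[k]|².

Time domain:
Σ|x[n]|² = |3|² + |2|² + |-3|² = 22.0000

Frequency domain:
(1/3)Σ|X[k]|² = (1/3)(|2|² + |3.5000-4.3301i|² + |3.5000+4.3301i|²) = (1/3)·66.0000 = 22.0000

Both sides agree, confirming Parseval's theorem.

Σ|x[n]|² = (1/N)Σ|X[k]|² = 22.0000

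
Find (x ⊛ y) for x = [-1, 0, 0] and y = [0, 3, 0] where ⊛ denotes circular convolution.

(x ⊛ y)[n] = Σ(m=0 to 2) x[m] · y[(n-m) mod 3]

Computing each output sample:
(x ⊛ y)[0] = 0
(x ⊛ y)[1] = -3
(x ⊛ y)[2] = 0

x ⊛ y = [0, -3, 0]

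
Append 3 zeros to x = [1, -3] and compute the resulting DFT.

Original 2-point DFT: [-2, 4]
Zero-padded 5-point DFT provides frequency interpolation.

DFT_5([x, 0, ...]) = [-2, 0.0729+2.8532i, 3.4271+1.7634i, 3.4271-1.7634i, 0.0729-2.8532i]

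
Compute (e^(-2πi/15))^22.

Since ω_15^15 = 1, powers reduce modulo 15.
22 mod 15 = 7
So ω_15^22 = ω_15^7 = e^(-2πi·7/15)

ω_15^22 = ω_15^7 = -0.9781-0.2079i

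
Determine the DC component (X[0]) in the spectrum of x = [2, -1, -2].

X[0] = Σ(n=0 to 2) x[n] · ω_3^0 = Σ x[n]
= (2) + (-1) + (-2)

X[0] = -1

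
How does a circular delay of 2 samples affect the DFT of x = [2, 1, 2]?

Time shift by 2: X_shifted[k] = ω_3^(2k) · X[k]
Shifted x = [1, 2, 2]

DFT(x[n-2]) = [5, -1, -1]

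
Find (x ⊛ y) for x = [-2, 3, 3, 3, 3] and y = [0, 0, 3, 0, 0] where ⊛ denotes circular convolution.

(x ⊛ y)[n] = Σ(m=0 to 4) x[m] · y[(n-m) mod 5]

Computing each output sample:
(x ⊛ y)[0] = 9
(x ⊛ y)[1] = 9
(x ⊛ y)[2] = -6
(x ⊛ y)[3] = 9
(x ⊛ y)[4] = 9

x ⊛ y = [9, 9, -6, 9, 9]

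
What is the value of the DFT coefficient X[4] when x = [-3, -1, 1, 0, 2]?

X[4] = Σ(n=0 to 4) x[n] · ω_5^(4n) where ω_5 = e^(-2πi/5)
= (-3)·ω_5^0 + (-1)·ω_5^4 + (1)·ω_5^8 + (0)·ω_5^12 + (2)·ω_5^16

X[4] = -3.5000-2.2654i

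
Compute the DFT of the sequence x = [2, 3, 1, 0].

X[k] = Σ(n=0 to 3) x[n] · ω_4^(nk)
where ω_4 = e^(-2πi/4)

Computing each X[k]:
X[0] = 6
X[1] = 1-3i
X[2] = 0
X[3] = 1+3i

X = [6, 1-3i, 0, 1+3i]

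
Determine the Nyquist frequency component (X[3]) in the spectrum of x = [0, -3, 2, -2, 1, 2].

X[3] = Σ(n=0 to 5) x[n] · ω_6^(3n) where ω_6 = e^(-2πi/6)
= (0)·ω_6^0 + (-3)·ω_6^3 + (2)·ω_6^6 + (-2)·ω_6^9 + (1)·ω_6^12 + (2)·ω_6^15

X[3] = 6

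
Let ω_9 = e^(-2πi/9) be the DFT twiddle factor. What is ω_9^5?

ω_9^5 = e^(-2πi·5/9)
= cos(-2π·5/9) + i·sin(-2π·5/9)
= cos(-10π/9) + i·sin(-10π/9)

ω_9^5 = cos(-10π/9) + i·sin(-10π/9) = -0.9397+0.3420i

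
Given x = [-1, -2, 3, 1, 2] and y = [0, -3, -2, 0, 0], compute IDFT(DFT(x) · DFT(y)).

(x ⊛ y)[n] = Σ(m=0 to 4) x[m] · y[(n-m) mod 5]

Computing each output sample:
(x ⊛ y)[0] = -8
(x ⊛ y)[1] = -1
(x ⊛ y)[2] = 8
(x ⊛ y)[3] = -5
(x ⊛ y)[4] = -9

x ⊛ y = [-8, -1, 8, -5, -9]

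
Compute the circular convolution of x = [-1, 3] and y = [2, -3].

(x ⊛ y)[n] = Σ(m=0 to 1) x[m] · y[(n-m) mod 2]

Computing each output sample:
(x ⊛ y)[0] = -11
(x ⊛ y)[1] = 9

x ⊛ y = [-11, 9]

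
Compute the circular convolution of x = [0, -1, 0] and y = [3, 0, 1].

(x ⊛ y)[n] = Σ(m=0 to 2) x[m] · y[(n-m) mod 3]

Computing each output sample:
(x ⊛ y)[0] = -1
(x ⊛ y)[1] = -3
(x ⊛ y)[2] = 0

x ⊛ y = [-1, -3, 0]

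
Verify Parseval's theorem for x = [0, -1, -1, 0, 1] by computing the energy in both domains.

Time domain:
Σ|x[n]|² = |0|² + |-1|² + |-1|² + |0|² + |1|² = 3.0000

Frequency domain:
(1/5)Σ|X[k]|² = (1/5)(|-1|² + |0.8090+2.4899i|² + |-0.3090+0.2245i|² + |-0.3090-0.2245i|² + |0.8090-2.4899i|²) = (1/5)·15.0000 = 3.0000

Both sides agree, confirming Parseval's theorem.

Σ|x[n]|² = (1/N)Σ|X[k]|² = 3.0000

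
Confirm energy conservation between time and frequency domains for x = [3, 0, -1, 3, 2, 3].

Time domain:
Σ|x[n]|² = |3|² + |0|² + |-1|² + |3|² + |2|² + |3|² = 32.0000

Frequency domain:
(1/6)Σ|X[k]|² = (1/6)(|10|² + |1.0000+5.1962i|² + |4|² + |-2|² + |4|² + |1.0000-5.1962i|²) = (1/6)·192.0000 = 32.0000

Both sides agree, confirming Parseval's theorem.

Σ|x[n]|² = (1/N)Σ|X[k]|² = 32.0000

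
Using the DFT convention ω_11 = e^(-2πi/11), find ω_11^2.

ω_11^2 = e^(-2πi·2/11)
= cos(-2π·2/11) + i·sin(-2π·2/11)
= cos(-4π/11) + i·sin(-4π/11)

ω_11^2 = cos(-4π/11) + i·sin(-4π/11) = 0.4154-0.9096i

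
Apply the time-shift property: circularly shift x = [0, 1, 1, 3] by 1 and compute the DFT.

Time shift by 1: X_shifted[k] = ω_4^(1k) · X[k]
Shifted x = [3, 0, 1, 1]

DFT(x[n-1]) = [5, 2+1i, 3, 2-1i]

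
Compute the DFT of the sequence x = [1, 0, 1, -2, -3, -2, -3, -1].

X[k] = Σ(n=0 to 7) x[n] · ω_8^(nk)
where ω_8 = e^(-2πi/8)

Computing each X[k]:
X[0] = -9
X[1] = 6.1213-4.7071i
X[2] = -1i
X[3] = 1.8787+3.2929i
X[4] = 1
X[5] = 1.8787-3.2929i
X[6] = 1i
X[7] = 6.1213+4.7071i

X = [-9, 6.1213-4.7071i, -1i, 1.8787+3.2929i, 1, 1.8787-3.2929i, 1i, 6.1213+4.7071i]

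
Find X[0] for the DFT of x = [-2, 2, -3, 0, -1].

X[0] = Σ(n=0 to 4) x[n] · ω_5^0 = Σ x[n]
= (-2) + (2) + (-3) + (0) + (-1)

X[0] = -4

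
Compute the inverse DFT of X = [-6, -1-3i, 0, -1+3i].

x[n] = (1/4) Σ(k=0 to 3) X[k] · e^(2πikn/4)

Computing each x[n]:
x[0] = -2
x[1] = 0
x[2] = -1
x[3] = -3

x = [-2, 0, -1, -3]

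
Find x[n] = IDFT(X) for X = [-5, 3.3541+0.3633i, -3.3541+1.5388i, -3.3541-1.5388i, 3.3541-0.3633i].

x[n] = (1/5) Σ(k=0 to 4) X[k] · e^(2πikn/5)

Computing each x[n]:
x[0] = -1
x[1] = 0
x[2] = -2
x[3] = -3
x[4] = 1

x = [-1, 0, -2, -3, 1]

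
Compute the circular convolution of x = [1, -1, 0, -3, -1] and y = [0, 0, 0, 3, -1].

(x ⊛ y)[n] = Σ(m=0 to 4) x[m] · y[(n-m) mod 5]

Computing each output sample:
(x ⊛ y)[0] = 1
(x ⊛ y)[1] = -9
(x ⊛ y)[2] = 0
(x ⊛ y)[3] = 4
(x ⊛ y)[4] = -4

x ⊛ y = [1, -9, 0, 4, -4]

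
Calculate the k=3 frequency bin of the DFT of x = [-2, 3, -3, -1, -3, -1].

X[3] = Σ(n=0 to 5) x[n] · ω_6^(3n) where ω_6 = e^(-2πi/6)
= (-2)·ω_6^0 + (3)·ω_6^3 + (-3)·ω_6^6 + (-1)·ω_6^9 + (-3)·ω_6^12 + (-1)·ω_6^15

X[3] = -9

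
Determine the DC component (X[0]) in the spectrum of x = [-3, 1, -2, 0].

X[0] = Σ(n=0 to 3) x[n] · ω_4^0 = Σ x[n]
= (-3) + (1) + (-2) + (0)

X[0] = -4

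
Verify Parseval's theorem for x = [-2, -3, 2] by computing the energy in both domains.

Time domain:
Σ|x[n]|² = |-2|² + |-3|² + |2|² = 17.0000

Frequency domain:
(1/3)Σ|X[k]|² = (1/3)(|-3|² + |-1.5000+4.3301i|² + |-1.5000-4.3301i|²) = (1/3)·51.0000 = 17.0000

Both sides agree, confirming Parseval's theorem.

Σ|x[n]|² = (1/N)Σ|X[k]|² = 17.0000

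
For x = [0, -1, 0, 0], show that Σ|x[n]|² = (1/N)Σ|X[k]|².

Time domain:
Σ|x[n]|² = |0|² + |-1|² + |0|² + |0|² = 1.0000

Frequency domain:
(1/4)Σ|X[k]|² = (1/4)(|-1|² + |1i|² + |1|² + |-1i|²) = (1/4)·4.0000 = 1.0000

Both sides agree, confirming Parseval's theorem.

Σ|x[n]|² = (1/N)Σ|X[k]|² = 1.0000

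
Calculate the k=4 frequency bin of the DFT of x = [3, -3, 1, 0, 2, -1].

X[4] = Σ(n=0 to 5) x[n] · ω_6^(4n) where ω_6 = e^(-2πi/6)
= (3)·ω_6^0 + (-3)·ω_6^4 + (1)·ω_6^8 + (0)·ω_6^12 + (2)·ω_6^16 + (-1)·ω_6^20

X[4] = 3.5000-0.8660i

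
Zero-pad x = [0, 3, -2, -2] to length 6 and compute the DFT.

Original 4-point DFT: [-1, 2-5i, -3, 2+5i]
Zero-padded 6-point DFT provides frequency interpolation.

DFT_6([x, 0, ...]) = [-1, 4.5000-0.8660i, -2.5000-4.3301i, -3, -2.5000+4.3301i, 4.5000+0.8660i]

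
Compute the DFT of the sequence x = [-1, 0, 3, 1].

X[k] = Σ(n=0 to 3) x[n] · ω_4^(nk)
where ω_4 = e^(-2πi/4)

Computing each X[k]:
X[0] = 3
X[1] = -4+1i
X[2] = 1
X[3] = -4-1i

X = [3, -4+1i, 1, -4-1i]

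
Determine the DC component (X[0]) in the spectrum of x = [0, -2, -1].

X[0] = Σ(n=0 to 2) x[n] · ω_3^0 = Σ x[n]
= (0) + (-2) + (-1)

X[0] = -3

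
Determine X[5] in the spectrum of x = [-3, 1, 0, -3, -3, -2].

X[5] = Σ(n=0 to 5) x[n] · ω_6^(5n) where ω_6 = e^(-2πi/6)
= (-3)·ω_6^0 + (1)·ω_6^5 + (0)·ω_6^10 + (-3)·ω_6^15 + (-3)·ω_6^20 + (-2)·ω_6^25

X[5] = 1.0000+5.1962i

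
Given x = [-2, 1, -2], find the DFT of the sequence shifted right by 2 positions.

Time shift by 2: X_shifted[k] = ω_3^(2k) · X[k]
Shifted x = [1, -2, -2]

DFT(x[n-2]) = [-3, 3, 3]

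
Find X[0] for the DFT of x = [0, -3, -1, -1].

X[0] = Σ(n=0 to 3) x[n] · ω_4^0 = Σ x[n]
= (0) + (-3) + (-1) + (-1)

X[0] = -5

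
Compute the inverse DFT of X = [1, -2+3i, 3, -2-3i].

x[n] = (1/4) Σ(k=0 to 3) X[k] · e^(2πikn/4)

Computing each x[n]:
x[0] = 0
x[1] = -2
x[2] = 2
x[3] = 1

x = [0, -2, 2, 1]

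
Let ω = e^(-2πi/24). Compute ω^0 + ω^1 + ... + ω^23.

Sum of all nth roots of unity equals 0 for n > 1 (geometric series with r ≠ 1).

0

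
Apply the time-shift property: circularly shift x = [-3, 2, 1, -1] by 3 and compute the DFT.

Time shift by 3: X_shifted[k] = ω_4^(3k) · X[k]
Shifted x = [2, 1, -1, -3]

DFT(x[n-3]) = [-1, 3-4i, 3, 3+4i]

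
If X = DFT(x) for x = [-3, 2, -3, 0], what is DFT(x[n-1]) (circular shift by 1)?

Time shift by 1: X_shifted[k] = ω_4^(1k) · X[k]
Shifted x = [0, -3, 2, -3]

DFT(x[n-1]) = [-4, -2, 8, -2]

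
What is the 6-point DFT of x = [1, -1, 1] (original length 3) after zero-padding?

Original 3-point DFT: [1, 1.0000+1.7321i, 1.0000-1.7321i]
Zero-padded 6-point DFT provides frequency interpolation.

DFT_6([x, 0, ...]) = [1, 0, 1.0000+1.7321i, 3, 1.0000-1.7321i, 0]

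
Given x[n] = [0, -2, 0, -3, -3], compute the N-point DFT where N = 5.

X[k] = Σ(n=0 to 4) x[n] · ω_5^(nk)
where ω_5 = e^(-2πi/5)

Computing each X[k]:
X[0] = -8
X[1] = 0.8820-2.7144i
X[2] = 3.1180+2.2654i
X[3] = 3.1180-2.2654i
X[4] = 0.8820+2.7144i

X = [-8, 0.8820-2.7144i, 3.1180+2.2654i, 3.1180-2.2654i, 0.8820+2.7144i]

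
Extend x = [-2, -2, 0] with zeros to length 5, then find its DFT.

Original 3-point DFT: [-4, -1.0000+1.7321i, -1.0000-1.7321i]
Zero-padded 5-point DFT provides frequency interpolation.

DFT_5([x, 0, ...]) = [-4, -2.6180+1.9021i, -0.3820+1.1756i, -0.3820-1.1756i, -2.6180-1.9021i]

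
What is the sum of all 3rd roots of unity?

Sum of all nth roots of unity equals 0 for n > 1 (geometric series with r ≠ 1).

0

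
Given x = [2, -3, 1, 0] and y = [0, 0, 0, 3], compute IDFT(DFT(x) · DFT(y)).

(x ⊛ y)[n] = Σ(m=0 to 3) x[m] · y[(n-m) mod 4]

Computing each output sample:
(x ⊛ y)[0] = -9
(x ⊛ y)[1] = 3
(x ⊛ y)[2] = 0
(x ⊛ y)[3] = 6

x ⊛ y = [-9, 3, 0, 6]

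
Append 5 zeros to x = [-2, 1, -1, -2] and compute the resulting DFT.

Original 4-point DFT: [-4, -1-3i, -2, -1+3i]
Zero-padded 9-point DFT provides frequency interpolation.

DFT_9([x, 0, ...]) = [-4, -0.4076+2.0741i, 0.1133-2.3748i, -4.0000-1.7321i, -2.7057+0.7472i, -2.7057-0.7472i, -4.0000+1.7321i, 0.1133+2.3748i, -0.4076-2.0741i]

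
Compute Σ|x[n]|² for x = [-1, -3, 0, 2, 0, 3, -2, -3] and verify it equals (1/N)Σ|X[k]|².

Time domain:
Σ|x[n]|² = |-1|² + |-3|² + |0|² + |2|² + |0|² + |3|² + |-2|² + |-3|² = 36.0000

Frequency domain:
(1/8)Σ|X[k]|² = (1/8)(|-4|² + |-8.7782-1.2929i|² + |1-1i|² + |6.7782+2.7071i|² + |-2|² + |6.7782-2.7071i|² + |1+1i|² + |-8.7782+1.2929i|²) = (1/8)·288.0000 = 36.0000

Both sides agree, confirming Parseval's theorem.

Σ|x[n]|² = (1/N)Σ|X[k]|² = 36.0000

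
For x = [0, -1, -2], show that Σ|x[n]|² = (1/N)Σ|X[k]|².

Time domain:
Σ|x[n]|² = |0|² + |-1|² + |-2|² = 5.0000

Frequency domain:
(1/3)Σ|X[k]|² = (1/3)(|-3|² + |1.5000-0.8660i|² + |1.5000+0.8660i|²) = (1/3)·15.0000 = 5.0000

Both sides agree, confirming Parseval's theorem.

Σ|x[n]|² = (1/N)Σ|X[k]|² = 5.0000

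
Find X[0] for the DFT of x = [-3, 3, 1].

X[0] = Σ(n=0 to 2) x[n] · ω_3^0 = Σ x[n]
= (-3) + (3) + (1)

X[0] = 1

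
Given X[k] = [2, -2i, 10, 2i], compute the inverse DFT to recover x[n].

x[n] = (1/4) Σ(k=0 to 3) X[k] · e^(2πikn/4)

Computing each x[n]:
x[0] = 3
x[1] = -1
x[2] = 3
x[3] = -3

x = [3, -1, 3, -3]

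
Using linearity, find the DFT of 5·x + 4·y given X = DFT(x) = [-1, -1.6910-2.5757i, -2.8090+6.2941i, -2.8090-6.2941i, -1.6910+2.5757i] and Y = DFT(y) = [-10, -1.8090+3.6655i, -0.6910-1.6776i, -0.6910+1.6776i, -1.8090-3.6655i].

By linearity: DFT(5x + 4y) = 5·DFT(x) + 4·DFT(y)
= 5·[-1, -1.6910-2.5757i, -2.8090+6.2941i, -2.8090-6.2941i, -1.6910+2.5757i] + 4·[-10, -1.8090+3.6655i, -0.6910-1.6776i, -0.6910+1.6776i, -1.8090-3.6655i]

Computing element-wise:
Z[0] = 5·(-1) + 4·(-10) = -45
Z[1] = 5·(-1.6910-2.5757i) + 4·(-1.8090+3.6655i) = -15.6910+1.7835i
Z[2] = 5·(-2.8090+6.2941i) + 4·(-0.6910-1.6776i) = -16.8090+24.7601i
Z[3] = 5·(-2.8090-6.2941i) + 4·(-0.6910+1.6776i) = -16.8090-24.7601i
Z[4] = 5·(-1.6910+2.5757i) + 4·(-1.8090-3.6655i) = -15.6910-1.7835i

DFT(5x + 4y) = 5·X + 4·Y = [-45, -15.6910+1.7835i, -16.8090+24.7601i, -16.8090-24.7601i, -15.6910-1.7835i]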